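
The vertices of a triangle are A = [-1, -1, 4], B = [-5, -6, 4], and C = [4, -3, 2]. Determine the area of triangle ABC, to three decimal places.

AB = (-4, -5, 0),  AC = (5, -2, -2)
i: (-5)·(-2) - 0·(-2) = 10 - 0 = 10
j: 0·5 - (-4)·(-2) = 0 - 8 = -8
k: (-4)·(-2) - (-5)·5 = 8 - (-25) = 33
AB × AC = (10, -8, 33)
|AB × AC| = √1253 ≈ 35.3977
area = ½ · 35.3977 ≈ 17.699

17.699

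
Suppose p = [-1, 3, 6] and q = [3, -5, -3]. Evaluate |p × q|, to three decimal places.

26.115

i: 3·(-3) - 6·(-5) = -9 - (-30) = 21
j: 6·3 - (-1)·(-3) = 18 - 3 = 15
k: (-1)·(-5) - 3·3 = 5 - 9 = -4
p × q = (21, 15, -4)
|p × q| = √(21² + 15² + (-4)²) = √682 ≈ 26.1151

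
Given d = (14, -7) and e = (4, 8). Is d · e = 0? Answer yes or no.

yes

d · e = 14·4 + (-7)·8 = 56 - 56 = 0
Zero, so the vectors are orthogonal.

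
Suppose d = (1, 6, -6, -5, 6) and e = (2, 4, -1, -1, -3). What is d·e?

19

d · e = 1·2 + 6·4 + (-6)·(-1) + (-5)·(-1) + 6·(-3) = 2 + 24 + 6 + 5 - 18 = 19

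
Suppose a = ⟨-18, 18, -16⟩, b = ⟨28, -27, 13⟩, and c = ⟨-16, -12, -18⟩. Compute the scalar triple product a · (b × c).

6060

b × c:
i: (-27)·(-18) - 13·(-12) = 486 - (-156) = 642
j: 13·(-16) - 28·(-18) = -208 - (-504) = 296
k: 28·(-12) - (-27)·(-16) = -336 - 432 = -768
b × c = (642, 296, -768)
a · (b × c) = (-18)·642 + 18·296 + (-16)·(-768) = -11556 + 5328 + 12288 = 6060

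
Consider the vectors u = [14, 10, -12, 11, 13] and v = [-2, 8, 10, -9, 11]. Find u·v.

-24

u · v = 14·(-2) + 10·8 + (-12)·10 + 11·(-9) + 13·11 = -28 + 80 - 120 - 99 + 143 = -24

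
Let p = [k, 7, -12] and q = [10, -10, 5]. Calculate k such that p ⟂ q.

13

p · q = k·10 + 7·(-10) + (-12)·5 = -130 + 10k
Set equal to 0: 10k = 130, so k = 13.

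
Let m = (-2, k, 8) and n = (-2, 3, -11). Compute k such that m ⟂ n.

m · n = (-2)·(-2) + k·3 + 8·(-11) = -84 + 3k
Set equal to 0: 3k = 84, so k = 28.

28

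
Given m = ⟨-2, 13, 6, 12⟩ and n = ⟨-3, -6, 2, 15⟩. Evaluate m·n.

m · n = (-2)·(-3) + 13·(-6) + 6·2 + 12·15 = 6 - 78 + 12 + 180 = 120

120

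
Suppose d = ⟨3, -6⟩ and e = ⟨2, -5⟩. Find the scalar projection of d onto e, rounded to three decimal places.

d · e = 3·2 + (-6)·(-5) = 6 + 30 = 36
|e| = √(4 + 25) = √29 ≈ 5.3852
comp_e d = 36 / √29 ≈ 6.685

6.685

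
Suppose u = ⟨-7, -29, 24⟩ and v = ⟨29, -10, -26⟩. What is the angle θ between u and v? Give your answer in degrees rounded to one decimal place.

110.4

u · v = (-7)·29 + (-29)·(-10) + 24·(-26) = -203 + 290 - 624 = -537
|u|² = 49 + 841 + 576 = 1466,  |u| = √1466 ≈ 38.288379
|v|² = 841 + 100 + 676 = 1617,  |v| = √1617 ≈ 40.211939
cos θ = -537 / (38.288379 · 40.211939) ≈ -0.34878
θ = arccos(-0.34878) ≈ 110.4°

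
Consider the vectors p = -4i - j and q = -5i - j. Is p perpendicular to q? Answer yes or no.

p · q = (-4)·(-5) + (-1)·(-1) = 20 + 1 = 21
Nonzero, so the vectors are not orthogonal.

no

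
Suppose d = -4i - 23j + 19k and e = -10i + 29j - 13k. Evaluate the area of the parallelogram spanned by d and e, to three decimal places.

i: (-23)·(-13) - 19·29 = 299 - 551 = -252
j: 19·(-10) - (-4)·(-13) = -190 - 52 = -242
k: (-4)·29 - (-23)·(-10) = -116 - 230 = -346
d × e = (-252, -242, -346)
|d × e| = √((-252)² + (-242)² + (-346)²) = √241784 ≈ 491.7154

491.715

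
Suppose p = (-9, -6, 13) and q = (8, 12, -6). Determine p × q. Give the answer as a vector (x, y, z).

(-120, 50, -60)

i: (-6)·(-6) - 13·12 = 36 - 156 = -120
j: 13·8 - (-9)·(-6) = 104 - 54 = 50
k: (-9)·12 - (-6)·8 = -108 - (-48) = -60
p × q = (-120, 50, -60)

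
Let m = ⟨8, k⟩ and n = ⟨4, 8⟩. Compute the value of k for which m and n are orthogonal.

m · n = 8·4 + k·8 = 32 + 8k
Set equal to 0: 8k = -32, so k = -4.

-4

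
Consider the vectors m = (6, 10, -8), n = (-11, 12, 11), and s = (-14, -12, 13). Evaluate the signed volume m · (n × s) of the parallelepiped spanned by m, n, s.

n × s:
i: 12·13 - 11·(-12) = 156 - (-132) = 288
j: 11·(-14) - (-11)·13 = -154 - (-143) = -11
k: (-11)·(-12) - 12·(-14) = 132 - (-168) = 300
n × s = (288, -11, 300)
m · (n × s) = 6·288 + 10·(-11) + (-8)·300 = 1728 - 110 - 2400 = -782

-782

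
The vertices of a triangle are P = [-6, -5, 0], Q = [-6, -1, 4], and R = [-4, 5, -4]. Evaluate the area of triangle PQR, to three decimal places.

28.566

PQ = (0, 4, 4),  PR = (2, 10, -4)
i: 4·(-4) - 4·10 = -16 - 40 = -56
j: 4·2 - 0·(-4) = 8 - 0 = 8
k: 0·10 - 4·2 = 0 - 8 = -8
PQ × PR = (-56, 8, -8)
|PQ × PR| = √3264 ≈ 57.1314
area = ½ · 57.1314 ≈ 28.566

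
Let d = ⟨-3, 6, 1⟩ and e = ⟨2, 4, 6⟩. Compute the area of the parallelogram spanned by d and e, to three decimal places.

i: 6·6 - 1·4 = 36 - 4 = 32
j: 1·2 - (-3)·6 = 2 - (-18) = 20
k: (-3)·4 - 6·2 = -12 - 12 = -24
d × e = (32, 20, -24)
|d × e| = √(32² + 20² + (-24)²) = √2000 ≈ 44.7214

44.721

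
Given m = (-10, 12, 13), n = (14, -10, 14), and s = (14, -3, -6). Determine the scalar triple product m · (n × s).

n × s:
i: (-10)·(-6) - 14·(-3) = 60 - (-42) = 102
j: 14·14 - 14·(-6) = 196 - (-84) = 280
k: 14·(-3) - (-10)·14 = -42 - (-140) = 98
n × s = (102, 280, 98)
m · (n × s) = (-10)·102 + 12·280 + 13·98 = -1020 + 3360 + 1274 = 3614

3614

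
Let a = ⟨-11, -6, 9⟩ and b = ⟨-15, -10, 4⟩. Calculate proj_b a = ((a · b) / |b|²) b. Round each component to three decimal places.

(-11.481, -7.654, 3.062)

a · b = (-11)·(-15) + (-6)·(-10) + 9·4 = 165 + 60 + 36 = 261
|b|² = 225 + 100 + 16 = 341
proj_b a = (261/341) · (-15, -10, 4) ≈ (-11.481, -7.654, 3.062)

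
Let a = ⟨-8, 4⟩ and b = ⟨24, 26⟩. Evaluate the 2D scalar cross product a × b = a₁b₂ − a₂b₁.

(-8)·26 - 4·24 = -208 - 96 = -304

-304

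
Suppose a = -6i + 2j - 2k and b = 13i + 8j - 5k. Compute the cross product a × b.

i: 2·(-5) - (-2)·8 = -10 - (-16) = 6
j: (-2)·13 - (-6)·(-5) = -26 - 30 = -56
k: (-6)·8 - 2·13 = -48 - 26 = -74
a × b = (6, -56, -74)

(6, -56, -74)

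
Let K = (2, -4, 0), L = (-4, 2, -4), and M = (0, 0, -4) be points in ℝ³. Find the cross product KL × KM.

(-8, -16, -12)

KL = (-6, 6, -4)
KM = (-2, 4, -4)
i: 6·(-4) - (-4)·4 = -24 - (-16) = -8
j: (-4)·(-2) - (-6)·(-4) = 8 - 24 = -16
k: (-6)·4 - 6·(-2) = -24 - (-12) = -12
KL × KM = (-8, -16, -12)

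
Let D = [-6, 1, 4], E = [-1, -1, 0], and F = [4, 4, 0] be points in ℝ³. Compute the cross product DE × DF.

(20, -20, 35)

DE = (5, -2, -4)
DF = (10, 3, -4)
i: (-2)·(-4) - (-4)·3 = 8 - (-12) = 20
j: (-4)·10 - 5·(-4) = -40 - (-20) = -20
k: 5·3 - (-2)·10 = 15 - (-20) = 35
DE × DF = (20, -20, 35)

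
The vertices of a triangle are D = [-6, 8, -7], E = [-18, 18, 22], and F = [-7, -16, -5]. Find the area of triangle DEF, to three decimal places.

DE = (-12, 10, 29),  DF = (-1, -24, 2)
i: 10·2 - 29·(-24) = 20 - (-696) = 716
j: 29·(-1) - (-12)·2 = -29 - (-24) = -5
k: (-12)·(-24) - 10·(-1) = 288 - (-10) = 298
DE × DF = (716, -5, 298)
|DE × DF| = √601485 ≈ 775.5546
area = ½ · 775.5546 ≈ 387.777

387.777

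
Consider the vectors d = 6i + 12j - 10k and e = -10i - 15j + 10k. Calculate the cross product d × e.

i: 12·10 - (-10)·(-15) = 120 - 150 = -30
j: (-10)·(-10) - 6·10 = 100 - 60 = 40
k: 6·(-15) - 12·(-10) = -90 - (-120) = 30
d × e = (-30, 40, 30)

(-30, 40, 30)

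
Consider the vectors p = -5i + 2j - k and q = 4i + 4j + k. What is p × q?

(6, 1, -28)

i: 2·1 - (-1)·4 = 2 - (-4) = 6
j: (-1)·4 - (-5)·1 = -4 - (-5) = 1
k: (-5)·4 - 2·4 = -20 - 8 = -28
p × q = (6, 1, -28)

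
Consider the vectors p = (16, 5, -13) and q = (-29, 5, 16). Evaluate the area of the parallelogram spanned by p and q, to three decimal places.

i: 5·16 - (-13)·5 = 80 - (-65) = 145
j: (-13)·(-29) - 16·16 = 377 - 256 = 121
k: 16·5 - 5·(-29) = 80 - (-145) = 225
p × q = (145, 121, 225)
|p × q| = √(145² + 121² + 225²) = √86291 ≈ 293.7533

293.753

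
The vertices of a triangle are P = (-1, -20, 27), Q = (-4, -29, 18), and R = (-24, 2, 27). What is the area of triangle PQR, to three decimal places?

197.852

PQ = (-3, -9, -9),  PR = (-23, 22, 0)
i: (-9)·0 - (-9)·22 = 0 - (-198) = 198
j: (-9)·(-23) - (-3)·0 = 207 - 0 = 207
k: (-3)·22 - (-9)·(-23) = -66 - 207 = -273
PQ × PR = (198, 207, -273)
|PQ × PR| = √156582 ≈ 395.7044
area = ½ · 395.7044 ≈ 197.852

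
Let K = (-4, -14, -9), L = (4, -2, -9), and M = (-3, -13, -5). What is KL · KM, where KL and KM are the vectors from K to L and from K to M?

KL = L − K = (8, 12, 0)
KM = M − K = (1, 1, 4)
KL · KM = 8·1 + 12·1 + 0·4 = 8 + 12 + 0 = 20

20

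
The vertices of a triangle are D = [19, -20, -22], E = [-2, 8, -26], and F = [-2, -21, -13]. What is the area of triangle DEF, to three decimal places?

355.989

DE = (-21, 28, -4),  DF = (-21, -1, 9)
i: 28·9 - (-4)·(-1) = 252 - 4 = 248
j: (-4)·(-21) - (-21)·9 = 84 - (-189) = 273
k: (-21)·(-1) - 28·(-21) = 21 - (-588) = 609
DE × DF = (248, 273, 609)
|DE × DF| = √506914 ≈ 711.9789
area = ½ · 711.9789 ≈ 355.989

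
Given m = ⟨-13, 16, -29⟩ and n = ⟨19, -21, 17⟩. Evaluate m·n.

m · n = (-13)·19 + 16·(-21) + (-29)·17 = -247 - 336 - 493 = -1076

-1076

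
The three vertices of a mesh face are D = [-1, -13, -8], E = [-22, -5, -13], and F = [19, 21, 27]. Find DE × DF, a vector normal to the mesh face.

(450, 635, -874)

DE = (-21, 8, -5)
DF = (20, 34, 35)
i: 8·35 - (-5)·34 = 280 - (-170) = 450
j: (-5)·20 - (-21)·35 = -100 - (-735) = 635
k: (-21)·34 - 8·20 = -714 - 160 = -874
DE × DF = (450, 635, -874)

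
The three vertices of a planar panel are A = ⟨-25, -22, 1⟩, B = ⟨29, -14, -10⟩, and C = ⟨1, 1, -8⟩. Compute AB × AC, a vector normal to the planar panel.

AB = (54, 8, -11)
AC = (26, 23, -9)
i: 8·(-9) - (-11)·23 = -72 - (-253) = 181
j: (-11)·26 - 54·(-9) = -286 - (-486) = 200
k: 54·23 - 8·26 = 1242 - 208 = 1034
AB × AC = (181, 200, 1034)

(181, 200, 1034)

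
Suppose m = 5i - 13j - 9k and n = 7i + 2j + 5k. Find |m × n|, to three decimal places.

i: (-13)·5 - (-9)·2 = -65 - (-18) = -47
j: (-9)·7 - 5·5 = -63 - 25 = -88
k: 5·2 - (-13)·7 = 10 - (-91) = 101
m × n = (-47, -88, 101)
|m × n| = √((-47)² + (-88)² + 101²) = √20154 ≈ 141.9648

141.965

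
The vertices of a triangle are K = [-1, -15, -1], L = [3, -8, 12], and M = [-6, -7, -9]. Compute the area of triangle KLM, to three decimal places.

88.286

KL = (4, 7, 13),  KM = (-5, 8, -8)
i: 7·(-8) - 13·8 = -56 - 104 = -160
j: 13·(-5) - 4·(-8) = -65 - (-32) = -33
k: 4·8 - 7·(-5) = 32 - (-35) = 67
KL × KM = (-160, -33, 67)
|KL × KM| = √31178 ≈ 176.5729
area = ½ · 176.5729 ≈ 88.286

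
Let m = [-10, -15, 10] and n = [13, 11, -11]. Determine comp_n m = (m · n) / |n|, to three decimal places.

m · n = (-10)·13 + (-15)·11 + 10·(-11) = -130 - 165 - 110 = -405
|n| = √(169 + 121 + 121) = √411 ≈ 20.2731
comp_n m = -405 / √411 ≈ -19.977

-19.977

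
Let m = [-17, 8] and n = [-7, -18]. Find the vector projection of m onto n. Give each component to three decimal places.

m · n = (-17)·(-7) + 8·(-18) = 119 - 144 = -25
|n|² = 49 + 324 = 373
proj_n m = (-25/373) · (-7, -18) ≈ (0.469, 1.206)

(0.469, 1.206)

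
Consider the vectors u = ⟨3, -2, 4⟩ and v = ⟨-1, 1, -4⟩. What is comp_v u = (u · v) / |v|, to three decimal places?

-4.950

u · v = 3·(-1) + (-2)·1 + 4·(-4) = -3 - 2 - 16 = -21
|v| = √(1 + 1 + 16) = √18 ≈ 4.2426
comp_v u = -21 / √18 ≈ -4.950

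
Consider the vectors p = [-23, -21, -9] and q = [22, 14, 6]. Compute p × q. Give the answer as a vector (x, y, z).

i: (-21)·6 - (-9)·14 = -126 - (-126) = 0
j: (-9)·22 - (-23)·6 = -198 - (-138) = -60
k: (-23)·14 - (-21)·22 = -322 - (-462) = 140
p × q = (0, -60, 140)

(0, -60, 140)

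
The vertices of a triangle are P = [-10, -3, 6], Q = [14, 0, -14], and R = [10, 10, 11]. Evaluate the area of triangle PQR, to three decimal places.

319.972

PQ = (24, 3, -20),  PR = (20, 13, 5)
i: 3·5 - (-20)·13 = 15 - (-260) = 275
j: (-20)·20 - 24·5 = -400 - 120 = -520
k: 24·13 - 3·20 = 312 - 60 = 252
PQ × PR = (275, -520, 252)
|PQ × PR| = √409529 ≈ 639.9445
area = ½ · 639.9445 ≈ 319.972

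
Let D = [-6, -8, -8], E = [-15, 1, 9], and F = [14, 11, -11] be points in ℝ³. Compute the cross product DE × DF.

(-350, 313, -351)

DE = (-9, 9, 17)
DF = (20, 19, -3)
i: 9·(-3) - 17·19 = -27 - 323 = -350
j: 17·20 - (-9)·(-3) = 340 - 27 = 313
k: (-9)·19 - 9·20 = -171 - 180 = -351
DE × DF = (-350, 313, -351)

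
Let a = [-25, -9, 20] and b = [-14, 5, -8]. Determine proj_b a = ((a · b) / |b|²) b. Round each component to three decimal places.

(-7.123, 2.544, -4.070)

a · b = (-25)·(-14) + (-9)·5 + 20·(-8) = 350 - 45 - 160 = 145
|b|² = 196 + 25 + 64 = 285
proj_b a = (145/285) · (-14, 5, -8) ≈ (-7.123, 2.544, -4.070)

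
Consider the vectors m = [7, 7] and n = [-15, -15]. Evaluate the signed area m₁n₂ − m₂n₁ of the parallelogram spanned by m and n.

0

7·(-15) - 7·(-15) = -105 - (-105) = 0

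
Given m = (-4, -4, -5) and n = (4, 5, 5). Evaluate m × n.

i: (-4)·5 - (-5)·5 = -20 - (-25) = 5
j: (-5)·4 - (-4)·5 = -20 - (-20) = 0
k: (-4)·5 - (-4)·4 = -20 - (-16) = -4
m × n = (5, 0, -4)

(5, 0, -4)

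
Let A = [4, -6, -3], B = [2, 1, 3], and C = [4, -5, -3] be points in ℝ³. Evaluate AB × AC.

AB = (-2, 7, 6)
AC = (0, 1, 0)
i: 7·0 - 6·1 = 0 - 6 = -6
j: 6·0 - (-2)·0 = 0 - 0 = 0
k: (-2)·1 - 7·0 = -2 - 0 = -2
AB × AC = (-6, 0, -2)

(-6, 0, -2)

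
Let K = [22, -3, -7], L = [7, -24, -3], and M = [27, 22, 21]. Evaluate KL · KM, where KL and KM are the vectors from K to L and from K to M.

KL = L − K = (-15, -21, 4)
KM = M − K = (5, 25, 28)
KL · KM = (-15)·5 + (-21)·25 + 4·28 = -75 - 525 + 112 = -488

-488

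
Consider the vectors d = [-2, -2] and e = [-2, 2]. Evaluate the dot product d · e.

0

d · e = (-2)·(-2) + (-2)·2 = 4 - 4 = 0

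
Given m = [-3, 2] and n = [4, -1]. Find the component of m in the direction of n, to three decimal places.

m · n = (-3)·4 + 2·(-1) = -12 - 2 = -14
|n| = √(16 + 1) = √17 ≈ 4.1231
comp_n m = -14 / √17 ≈ -3.395

-3.395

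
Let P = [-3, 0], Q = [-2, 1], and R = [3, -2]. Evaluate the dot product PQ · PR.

4

PQ = Q − P = (1, 1)
PR = R − P = (6, -2)
PQ · PR = 1·6 + 1·(-2) = 6 - 2 = 4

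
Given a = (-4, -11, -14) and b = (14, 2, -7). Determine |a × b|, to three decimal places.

287.258

i: (-11)·(-7) - (-14)·2 = 77 - (-28) = 105
j: (-14)·14 - (-4)·(-7) = -196 - 28 = -224
k: (-4)·2 - (-11)·14 = -8 - (-154) = 146
a × b = (105, -224, 146)
|a × b| = √(105² + (-224)² + 146²) = √82517 ≈ 287.2577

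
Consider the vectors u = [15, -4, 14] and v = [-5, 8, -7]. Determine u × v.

i: (-4)·(-7) - 14·8 = 28 - 112 = -84
j: 14·(-5) - 15·(-7) = -70 - (-105) = 35
k: 15·8 - (-4)·(-5) = 120 - 20 = 100
u × v = (-84, 35, 100)

(-84, 35, 100)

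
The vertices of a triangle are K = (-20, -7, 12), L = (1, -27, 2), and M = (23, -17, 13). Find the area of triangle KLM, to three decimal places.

KL = (21, -20, -10),  KM = (43, -10, 1)
i: (-20)·1 - (-10)·(-10) = -20 - 100 = -120
j: (-10)·43 - 21·1 = -430 - 21 = -451
k: 21·(-10) - (-20)·43 = -210 - (-860) = 650
KL × KM = (-120, -451, 650)
|KL × KM| = √640301 ≈ 800.1881
area = ½ · 800.1881 ≈ 400.094

400.094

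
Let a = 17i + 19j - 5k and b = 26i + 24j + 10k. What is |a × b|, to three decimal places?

439.882

i: 19·10 - (-5)·24 = 190 - (-120) = 310
j: (-5)·26 - 17·10 = -130 - 170 = -300
k: 17·24 - 19·26 = 408 - 494 = -86
a × b = (310, -300, -86)
|a × b| = √(310² + (-300)² + (-86)²) = √193496 ≈ 439.8818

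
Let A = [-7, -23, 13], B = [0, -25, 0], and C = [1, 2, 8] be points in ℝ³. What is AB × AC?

(335, -69, 191)

AB = (7, -2, -13)
AC = (8, 25, -5)
i: (-2)·(-5) - (-13)·25 = 10 - (-325) = 335
j: (-13)·8 - 7·(-5) = -104 - (-35) = -69
k: 7·25 - (-2)·8 = 175 - (-16) = 191
AB × AC = (335, -69, 191)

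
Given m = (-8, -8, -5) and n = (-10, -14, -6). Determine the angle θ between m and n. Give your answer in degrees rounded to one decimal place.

m · n = (-8)·(-10) + (-8)·(-14) + (-5)·(-6) = 80 + 112 + 30 = 222
|m|² = 64 + 64 + 25 = 153,  |m| = √153 ≈ 12.369317
|n|² = 100 + 196 + 36 = 332,  |n| = √332 ≈ 18.220867
cos θ = 222 / (12.369317 · 18.220867) ≈ 0.98500
θ = arccos(0.98500) ≈ 9.9°

9.9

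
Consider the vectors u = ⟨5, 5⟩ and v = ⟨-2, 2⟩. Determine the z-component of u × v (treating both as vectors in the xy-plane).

20

5·2 - 5·(-2) = 10 - (-10) = 20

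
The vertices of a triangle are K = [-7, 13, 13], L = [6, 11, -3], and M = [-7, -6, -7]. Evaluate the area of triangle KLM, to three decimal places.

222.657

KL = (13, -2, -16),  KM = (0, -19, -20)
i: (-2)·(-20) - (-16)·(-19) = 40 - 304 = -264
j: (-16)·0 - 13·(-20) = 0 - (-260) = 260
k: 13·(-19) - (-2)·0 = -247 - 0 = -247
KL × KM = (-264, 260, -247)
|KL × KM| = √198305 ≈ 445.3145
area = ½ · 445.3145 ≈ 222.657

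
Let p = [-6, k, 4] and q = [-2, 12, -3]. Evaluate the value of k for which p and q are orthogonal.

0

p · q = (-6)·(-2) + k·12 + 4·(-3) = 0 + 12k
Set equal to 0: 12k = 0, so k = 0.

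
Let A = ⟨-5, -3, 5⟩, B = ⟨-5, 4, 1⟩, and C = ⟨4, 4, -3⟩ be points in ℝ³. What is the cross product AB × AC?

(-28, -36, -63)

AB = (0, 7, -4)
AC = (9, 7, -8)
i: 7·(-8) - (-4)·7 = -56 - (-28) = -28
j: (-4)·9 - 0·(-8) = -36 - 0 = -36
k: 0·7 - 7·9 = 0 - 63 = -63
AB × AC = (-28, -36, -63)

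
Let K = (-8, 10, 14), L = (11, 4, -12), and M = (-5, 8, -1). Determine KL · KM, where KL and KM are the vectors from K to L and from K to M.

459

KL = L − K = (19, -6, -26)
KM = M − K = (3, -2, -15)
KL · KM = 19·3 + (-6)·(-2) + (-26)·(-15) = 57 + 12 + 390 = 459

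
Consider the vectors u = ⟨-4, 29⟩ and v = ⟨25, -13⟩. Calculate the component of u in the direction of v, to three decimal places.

u · v = (-4)·25 + 29·(-13) = -100 - 377 = -477
|v| = √(625 + 169) = √794 ≈ 28.1780
comp_v u = -477 / √794 ≈ -16.928

-16.928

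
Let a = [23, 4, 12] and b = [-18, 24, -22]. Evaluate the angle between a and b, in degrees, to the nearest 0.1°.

126.6

a · b = 23·(-18) + 4·24 + 12·(-22) = -414 + 96 - 264 = -582
|a|² = 529 + 16 + 144 = 689,  |a| = √689 ≈ 26.248809
|b|² = 324 + 576 + 484 = 1384,  |b| = √1384 ≈ 37.202150
cos θ = -582 / (26.248809 · 37.202150) ≈ -0.59600
θ = arccos(-0.59600) ≈ 126.6°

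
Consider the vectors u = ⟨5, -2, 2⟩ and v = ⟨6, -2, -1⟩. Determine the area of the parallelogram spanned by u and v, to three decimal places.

i: (-2)·(-1) - 2·(-2) = 2 - (-4) = 6
j: 2·6 - 5·(-1) = 12 - (-5) = 17
k: 5·(-2) - (-2)·6 = -10 - (-12) = 2
u × v = (6, 17, 2)
|u × v| = √(6² + 17² + 2²) = √329 ≈ 18.1384

18.138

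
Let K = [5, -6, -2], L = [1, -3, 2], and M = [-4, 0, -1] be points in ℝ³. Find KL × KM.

KL = (-4, 3, 4)
KM = (-9, 6, 1)
i: 3·1 - 4·6 = 3 - 24 = -21
j: 4·(-9) - (-4)·1 = -36 - (-4) = -32
k: (-4)·6 - 3·(-9) = -24 - (-27) = 3
KL × KM = (-21, -32, 3)

(-21, -32, 3)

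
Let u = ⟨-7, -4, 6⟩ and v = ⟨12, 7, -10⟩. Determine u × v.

i: (-4)·(-10) - 6·7 = 40 - 42 = -2
j: 6·12 - (-7)·(-10) = 72 - 70 = 2
k: (-7)·7 - (-4)·12 = -49 - (-48) = -1
u × v = (-2, 2, -1)

(-2, 2, -1)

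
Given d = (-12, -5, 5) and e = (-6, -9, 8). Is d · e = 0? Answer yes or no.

d · e = (-12)·(-6) + (-5)·(-9) + 5·8 = 72 + 45 + 40 = 157
Nonzero, so the vectors are not orthogonal.

no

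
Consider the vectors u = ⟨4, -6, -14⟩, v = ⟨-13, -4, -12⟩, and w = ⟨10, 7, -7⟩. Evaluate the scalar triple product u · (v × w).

v × w:
i: (-4)·(-7) - (-12)·7 = 28 - (-84) = 112
j: (-12)·10 - (-13)·(-7) = -120 - 91 = -211
k: (-13)·7 - (-4)·10 = -91 - (-40) = -51
v × w = (112, -211, -51)
u · (v × w) = 4·112 + (-6)·(-211) + (-14)·(-51) = 448 + 1266 + 714 = 2428

2428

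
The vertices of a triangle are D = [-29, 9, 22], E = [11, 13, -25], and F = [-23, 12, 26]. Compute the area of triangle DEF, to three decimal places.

DE = (40, 4, -47),  DF = (6, 3, 4)
i: 4·4 - (-47)·3 = 16 - (-141) = 157
j: (-47)·6 - 40·4 = -282 - 160 = -442
k: 40·3 - 4·6 = 120 - 24 = 96
DE × DF = (157, -442, 96)
|DE × DF| = √229229 ≈ 478.7787
area = ½ · 478.7787 ≈ 239.389

239.389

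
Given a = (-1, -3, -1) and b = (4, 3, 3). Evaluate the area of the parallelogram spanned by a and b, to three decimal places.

i: (-3)·3 - (-1)·3 = -9 - (-3) = -6
j: (-1)·4 - (-1)·3 = -4 - (-3) = -1
k: (-1)·3 - (-3)·4 = -3 - (-12) = 9
a × b = (-6, -1, 9)
|a × b| = √((-6)² + (-1)² + 9²) = √118 ≈ 10.8628

10.863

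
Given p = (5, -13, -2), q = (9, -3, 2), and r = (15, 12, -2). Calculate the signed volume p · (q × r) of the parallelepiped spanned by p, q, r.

q × r:
i: (-3)·(-2) - 2·12 = 6 - 24 = -18
j: 2·15 - 9·(-2) = 30 - (-18) = 48
k: 9·12 - (-3)·15 = 108 - (-45) = 153
q × r = (-18, 48, 153)
p · (q × r) = 5·(-18) + (-13)·48 + (-2)·153 = -90 - 624 - 306 = -1020

-1020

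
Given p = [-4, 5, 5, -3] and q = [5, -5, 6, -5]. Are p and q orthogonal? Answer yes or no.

yes

p · q = (-4)·5 + 5·(-5) + 5·6 + (-3)·(-5) = -20 - 25 + 30 + 15 = 0
Zero, so the vectors are orthogonal.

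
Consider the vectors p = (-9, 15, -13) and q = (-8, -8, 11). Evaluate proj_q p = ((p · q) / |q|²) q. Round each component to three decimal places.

(6.137, 6.137, -8.438)

p · q = (-9)·(-8) + 15·(-8) + (-13)·11 = 72 - 120 - 143 = -191
|q|² = 64 + 64 + 121 = 249
proj_q p = (-191/249) · (-8, -8, 11) ≈ (6.137, 6.137, -8.438)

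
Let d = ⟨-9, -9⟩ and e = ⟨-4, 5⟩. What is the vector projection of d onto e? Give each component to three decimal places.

(0.878, -1.098)

d · e = (-9)·(-4) + (-9)·5 = 36 - 45 = -9
|e|² = 16 + 25 = 41
proj_e d = (-9/41) · (-4, 5) ≈ (0.878, -1.098)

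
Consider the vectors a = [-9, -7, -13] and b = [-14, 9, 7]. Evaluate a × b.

i: (-7)·7 - (-13)·9 = -49 - (-117) = 68
j: (-13)·(-14) - (-9)·7 = 182 - (-63) = 245
k: (-9)·9 - (-7)·(-14) = -81 - 98 = -179
a × b = (68, 245, -179)

(68, 245, -179)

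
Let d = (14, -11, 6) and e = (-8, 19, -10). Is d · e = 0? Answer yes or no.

no

d · e = 14·(-8) + (-11)·19 + 6·(-10) = -112 - 209 - 60 = -381
Nonzero, so the vectors are not orthogonal.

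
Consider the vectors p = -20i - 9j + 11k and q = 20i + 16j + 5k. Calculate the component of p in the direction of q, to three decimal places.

p · q = (-20)·20 + (-9)·16 + 11·5 = -400 - 144 + 55 = -489
|q| = √(400 + 256 + 25) = √681 ≈ 26.0960
comp_q p = -489 / √681 ≈ -18.739

-18.739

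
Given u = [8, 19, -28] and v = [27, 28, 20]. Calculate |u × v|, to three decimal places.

i: 19·20 - (-28)·28 = 380 - (-784) = 1164
j: (-28)·27 - 8·20 = -756 - 160 = -916
k: 8·28 - 19·27 = 224 - 513 = -289
u × v = (1164, -916, -289)
|u × v| = √(1164² + (-916)² + (-289)²) = √2277473 ≈ 1509.1299

1509.130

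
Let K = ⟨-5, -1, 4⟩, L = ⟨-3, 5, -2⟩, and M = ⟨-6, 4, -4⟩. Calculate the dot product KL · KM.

KL = L − K = (2, 6, -6)
KM = M − K = (-1, 5, -8)
KL · KM = 2·(-1) + 6·5 + (-6)·(-8) = -2 + 30 + 48 = 76

76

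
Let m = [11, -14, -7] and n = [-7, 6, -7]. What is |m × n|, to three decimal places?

191.050

i: (-14)·(-7) - (-7)·6 = 98 - (-42) = 140
j: (-7)·(-7) - 11·(-7) = 49 - (-77) = 126
k: 11·6 - (-14)·(-7) = 66 - 98 = -32
m × n = (140, 126, -32)
|m × n| = √(140² + 126² + (-32)²) = √36500 ≈ 191.0497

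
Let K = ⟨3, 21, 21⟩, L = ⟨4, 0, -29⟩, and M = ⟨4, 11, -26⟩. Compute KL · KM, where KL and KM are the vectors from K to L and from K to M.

2561

KL = L − K = (1, -21, -50)
KM = M − K = (1, -10, -47)
KL · KM = 1·1 + (-21)·(-10) + (-50)·(-47) = 1 + 210 + 2350 = 2561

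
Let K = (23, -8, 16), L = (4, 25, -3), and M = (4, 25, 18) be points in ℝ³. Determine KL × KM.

KL = (-19, 33, -19)
KM = (-19, 33, 2)
i: 33·2 - (-19)·33 = 66 - (-627) = 693
j: (-19)·(-19) - (-19)·2 = 361 - (-38) = 399
k: (-19)·33 - 33·(-19) = -627 - (-627) = 0
KL × KM = (693, 399, 0)

(693, 399, 0)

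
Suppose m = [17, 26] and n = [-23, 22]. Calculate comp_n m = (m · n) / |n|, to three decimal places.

m · n = 17·(-23) + 26·22 = -391 + 572 = 181
|n| = √(529 + 484) = √1013 ≈ 31.8277
comp_n m = 181 / √1013 ≈ 5.687

5.687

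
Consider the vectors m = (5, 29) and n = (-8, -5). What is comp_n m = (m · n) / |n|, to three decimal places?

m · n = 5·(-8) + 29·(-5) = -40 - 145 = -185
|n| = √(64 + 25) = √89 ≈ 9.4340
comp_n m = -185 / √89 ≈ -19.610

-19.610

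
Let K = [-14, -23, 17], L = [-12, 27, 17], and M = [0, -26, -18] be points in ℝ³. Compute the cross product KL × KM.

(-1750, 70, -706)

KL = (2, 50, 0)
KM = (14, -3, -35)
i: 50·(-35) - 0·(-3) = -1750 - 0 = -1750
j: 0·14 - 2·(-35) = 0 - (-70) = 70
k: 2·(-3) - 50·14 = -6 - 700 = -706
KL × KM = (-1750, 70, -706)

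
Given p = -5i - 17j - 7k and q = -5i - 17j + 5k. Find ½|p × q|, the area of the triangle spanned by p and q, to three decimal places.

i: (-17)·5 - (-7)·(-17) = -85 - 119 = -204
j: (-7)·(-5) - (-5)·5 = 35 - (-25) = 60
k: (-5)·(-17) - (-17)·(-5) = 85 - 85 = 0
p × q = (-204, 60, 0)
|p × q| = √((-204)² + 60² + 0²) = √45216 ≈ 212.6405
area = ½ · 212.6405 ≈ 106.320

106.320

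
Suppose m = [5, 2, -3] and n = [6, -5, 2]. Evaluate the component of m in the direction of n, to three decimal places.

1.736

m · n = 5·6 + 2·(-5) + (-3)·2 = 30 - 10 - 6 = 14
|n| = √(36 + 25 + 4) = √65 ≈ 8.0623
comp_n m = 14 / √65 ≈ 1.736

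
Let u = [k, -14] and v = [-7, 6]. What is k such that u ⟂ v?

-12

u · v = k·(-7) + (-14)·6 = -84 - 7k
Set equal to 0: -7k = 84, so k = -12.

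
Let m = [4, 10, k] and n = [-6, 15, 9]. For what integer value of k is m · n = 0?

-14

m · n = 4·(-6) + 10·15 + k·9 = 126 + 9k
Set equal to 0: 9k = -126, so k = -14.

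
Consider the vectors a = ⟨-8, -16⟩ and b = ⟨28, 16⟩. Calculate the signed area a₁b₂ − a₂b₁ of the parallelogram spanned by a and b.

(-8)·16 - (-16)·28 = -128 - (-448) = 320

320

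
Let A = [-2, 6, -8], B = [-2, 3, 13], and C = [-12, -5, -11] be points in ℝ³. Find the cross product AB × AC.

AB = (0, -3, 21)
AC = (-10, -11, -3)
i: (-3)·(-3) - 21·(-11) = 9 - (-231) = 240
j: 21·(-10) - 0·(-3) = -210 - 0 = -210
k: 0·(-11) - (-3)·(-10) = 0 - 30 = -30
AB × AC = (240, -210, -30)

(240, -210, -30)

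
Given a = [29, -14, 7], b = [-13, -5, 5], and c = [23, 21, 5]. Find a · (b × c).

b × c:
i: (-5)·5 - 5·21 = -25 - 105 = -130
j: 5·23 - (-13)·5 = 115 - (-65) = 180
k: (-13)·21 - (-5)·23 = -273 - (-115) = -158
b × c = (-130, 180, -158)
a · (b × c) = 29·(-130) + (-14)·180 + 7·(-158) = -3770 - 2520 - 1106 = -7396

-7396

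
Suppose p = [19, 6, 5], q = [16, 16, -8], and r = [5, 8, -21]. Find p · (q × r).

-3152

q × r:
i: 16·(-21) - (-8)·8 = -336 - (-64) = -272
j: (-8)·5 - 16·(-21) = -40 - (-336) = 296
k: 16·8 - 16·5 = 128 - 80 = 48
q × r = (-272, 296, 48)
p · (q × r) = 19·(-272) + 6·296 + 5·48 = -5168 + 1776 + 240 = -3152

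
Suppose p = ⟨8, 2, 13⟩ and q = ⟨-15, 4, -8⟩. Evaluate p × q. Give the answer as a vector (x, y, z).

i: 2·(-8) - 13·4 = -16 - 52 = -68
j: 13·(-15) - 8·(-8) = -195 - (-64) = -131
k: 8·4 - 2·(-15) = 32 - (-30) = 62
p × q = (-68, -131, 62)

(-68, -131, 62)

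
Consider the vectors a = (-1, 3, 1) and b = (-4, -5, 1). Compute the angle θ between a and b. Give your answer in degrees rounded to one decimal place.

a · b = (-1)·(-4) + 3·(-5) + 1·1 = 4 - 15 + 1 = -10
|a|² = 1 + 9 + 1 = 11,  |a| = √11 ≈ 3.316625
|b|² = 16 + 25 + 1 = 42,  |b| = √42 ≈ 6.480741
cos θ = -10 / (3.316625 · 6.480741) ≈ -0.46524
θ = arccos(-0.46524) ≈ 117.7°

117.7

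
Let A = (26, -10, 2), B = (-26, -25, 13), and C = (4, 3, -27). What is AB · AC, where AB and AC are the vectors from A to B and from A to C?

630

AB = B − A = (-52, -15, 11)
AC = C − A = (-22, 13, -29)
AB · AC = (-52)·(-22) + (-15)·13 + 11·(-29) = 1144 - 195 - 319 = 630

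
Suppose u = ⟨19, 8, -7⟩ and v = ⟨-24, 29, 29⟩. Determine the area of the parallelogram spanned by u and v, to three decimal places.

942.318

i: 8·29 - (-7)·29 = 232 - (-203) = 435
j: (-7)·(-24) - 19·29 = 168 - 551 = -383
k: 19·29 - 8·(-24) = 551 - (-192) = 743
u × v = (435, -383, 743)
|u × v| = √(435² + (-383)² + 743²) = √887963 ≈ 942.3179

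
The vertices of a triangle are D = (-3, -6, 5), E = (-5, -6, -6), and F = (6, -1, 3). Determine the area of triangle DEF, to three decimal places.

58.596

DE = (-2, 0, -11),  DF = (9, 5, -2)
i: 0·(-2) - (-11)·5 = 0 - (-55) = 55
j: (-11)·9 - (-2)·(-2) = -99 - 4 = -103
k: (-2)·5 - 0·9 = -10 - 0 = -10
DE × DF = (55, -103, -10)
|DE × DF| = √13734 ≈ 117.1921
area = ½ · 117.1921 ≈ 58.596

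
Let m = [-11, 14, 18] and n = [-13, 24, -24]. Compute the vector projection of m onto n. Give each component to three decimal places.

m · n = (-11)·(-13) + 14·24 + 18·(-24) = 143 + 336 - 432 = 47
|n|² = 169 + 576 + 576 = 1321
proj_n m = (47/1321) · (-13, 24, -24) ≈ (-0.463, 0.854, -0.854)

(-0.463, 0.854, -0.854)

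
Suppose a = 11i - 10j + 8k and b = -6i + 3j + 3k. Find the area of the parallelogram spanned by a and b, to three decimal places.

101.025

i: (-10)·3 - 8·3 = -30 - 24 = -54
j: 8·(-6) - 11·3 = -48 - 33 = -81
k: 11·3 - (-10)·(-6) = 33 - 60 = -27
a × b = (-54, -81, -27)
|a × b| = √((-54)² + (-81)² + (-27)²) = √10206 ≈ 101.0247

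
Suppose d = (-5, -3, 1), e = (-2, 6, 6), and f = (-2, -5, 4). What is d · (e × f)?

-236

e × f:
i: 6·4 - 6·(-5) = 24 - (-30) = 54
j: 6·(-2) - (-2)·4 = -12 - (-8) = -4
k: (-2)·(-5) - 6·(-2) = 10 - (-12) = 22
e × f = (54, -4, 22)
d · (e × f) = (-5)·54 + (-3)·(-4) + 1·22 = -270 + 12 + 22 = -236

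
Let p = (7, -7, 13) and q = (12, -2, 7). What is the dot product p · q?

189

p · q = 7·12 + (-7)·(-2) + 13·7 = 84 + 14 + 91 = 189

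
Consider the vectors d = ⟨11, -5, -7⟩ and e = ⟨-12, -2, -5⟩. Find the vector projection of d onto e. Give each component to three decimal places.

d · e = 11·(-12) + (-5)·(-2) + (-7)·(-5) = -132 + 10 + 35 = -87
|e|² = 144 + 4 + 25 = 173
proj_e d = (-87/173) · (-12, -2, -5) ≈ (6.035, 1.006, 2.514)

(6.035, 1.006, 2.514)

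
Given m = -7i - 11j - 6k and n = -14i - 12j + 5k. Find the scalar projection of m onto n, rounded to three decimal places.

m · n = (-7)·(-14) + (-11)·(-12) + (-6)·5 = 98 + 132 - 30 = 200
|n| = √(196 + 144 + 25) = √365 ≈ 19.1050
comp_n m = 200 / √365 ≈ 10.468

10.468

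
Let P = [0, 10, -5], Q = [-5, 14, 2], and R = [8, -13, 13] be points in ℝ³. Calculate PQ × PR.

PQ = (-5, 4, 7)
PR = (8, -23, 18)
i: 4·18 - 7·(-23) = 72 - (-161) = 233
j: 7·8 - (-5)·18 = 56 - (-90) = 146
k: (-5)·(-23) - 4·8 = 115 - 32 = 83
PQ × PR = (233, 146, 83)

(233, 146, 83)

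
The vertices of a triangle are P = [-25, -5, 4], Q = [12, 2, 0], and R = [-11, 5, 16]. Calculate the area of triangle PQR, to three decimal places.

PQ = (37, 7, -4),  PR = (14, 10, 12)
i: 7·12 - (-4)·10 = 84 - (-40) = 124
j: (-4)·14 - 37·12 = -56 - 444 = -500
k: 37·10 - 7·14 = 370 - 98 = 272
PQ × PR = (124, -500, 272)
|PQ × PR| = √339360 ≈ 582.5461
area = ½ · 582.5461 ≈ 291.273

291.273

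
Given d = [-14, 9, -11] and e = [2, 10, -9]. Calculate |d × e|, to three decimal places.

218.424

i: 9·(-9) - (-11)·10 = -81 - (-110) = 29
j: (-11)·2 - (-14)·(-9) = -22 - 126 = -148
k: (-14)·10 - 9·2 = -140 - 18 = -158
d × e = (29, -148, -158)
|d × e| = √(29² + (-148)² + (-158)²) = √47709 ≈ 218.4239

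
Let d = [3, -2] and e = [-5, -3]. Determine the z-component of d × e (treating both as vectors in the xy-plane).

3·(-3) - (-2)·(-5) = -9 - 10 = -19

-19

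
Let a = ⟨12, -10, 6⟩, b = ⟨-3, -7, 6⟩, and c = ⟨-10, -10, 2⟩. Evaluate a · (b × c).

b × c:
i: (-7)·2 - 6·(-10) = -14 - (-60) = 46
j: 6·(-10) - (-3)·2 = -60 - (-6) = -54
k: (-3)·(-10) - (-7)·(-10) = 30 - 70 = -40
b × c = (46, -54, -40)
a · (b × c) = 12·46 + (-10)·(-54) + 6·(-40) = 552 + 540 - 240 = 852

852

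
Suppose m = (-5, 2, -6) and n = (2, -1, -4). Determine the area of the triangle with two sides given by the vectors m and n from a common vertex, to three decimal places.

i: 2·(-4) - (-6)·(-1) = -8 - 6 = -14
j: (-6)·2 - (-5)·(-4) = -12 - 20 = -32
k: (-5)·(-1) - 2·2 = 5 - 4 = 1
m × n = (-14, -32, 1)
|m × n| = √((-14)² + (-32)² + 1²) = √1221 ≈ 34.9428
area = ½ · 34.9428 ≈ 17.471

17.471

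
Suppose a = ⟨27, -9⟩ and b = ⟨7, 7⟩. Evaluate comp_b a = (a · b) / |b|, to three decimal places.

a · b = 27·7 + (-9)·7 = 189 - 63 = 126
|b| = √(49 + 49) = √98 ≈ 9.8995
comp_b a = 126 / √98 ≈ 12.728

12.728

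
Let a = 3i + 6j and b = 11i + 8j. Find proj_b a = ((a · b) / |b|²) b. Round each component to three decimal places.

a · b = 3·11 + 6·8 = 33 + 48 = 81
|b|² = 121 + 64 = 185
proj_b a = (81/185) · (11, 8) ≈ (4.816, 3.503)

(4.816, 3.503)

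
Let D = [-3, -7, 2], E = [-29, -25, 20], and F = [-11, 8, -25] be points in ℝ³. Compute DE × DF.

(216, -846, -534)

DE = (-26, -18, 18)
DF = (-8, 15, -27)
i: (-18)·(-27) - 18·15 = 486 - 270 = 216
j: 18·(-8) - (-26)·(-27) = -144 - 702 = -846
k: (-26)·15 - (-18)·(-8) = -390 - 144 = -534
DE × DF = (216, -846, -534)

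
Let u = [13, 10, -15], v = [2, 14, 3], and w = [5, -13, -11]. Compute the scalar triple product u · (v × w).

315

v × w:
i: 14·(-11) - 3·(-13) = -154 - (-39) = -115
j: 3·5 - 2·(-11) = 15 - (-22) = 37
k: 2·(-13) - 14·5 = -26 - 70 = -96
v × w = (-115, 37, -96)
u · (v × w) = 13·(-115) + 10·37 + (-15)·(-96) = -1495 + 370 + 1440 = 315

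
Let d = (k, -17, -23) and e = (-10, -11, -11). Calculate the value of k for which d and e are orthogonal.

44

d · e = k·(-10) + (-17)·(-11) + (-23)·(-11) = 440 - 10k
Set equal to 0: -10k = -440, so k = 44.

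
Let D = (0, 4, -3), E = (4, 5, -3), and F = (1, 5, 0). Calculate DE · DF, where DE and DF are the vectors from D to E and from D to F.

5

DE = E − D = (4, 1, 0)
DF = F − D = (1, 1, 3)
DE · DF = 4·1 + 1·1 + 0·3 = 4 + 1 + 0 = 5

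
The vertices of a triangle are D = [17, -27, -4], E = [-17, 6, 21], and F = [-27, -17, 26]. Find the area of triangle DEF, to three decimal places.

DE = (-34, 33, 25),  DF = (-44, 10, 30)
i: 33·30 - 25·10 = 990 - 250 = 740
j: 25·(-44) - (-34)·30 = -1100 - (-1020) = -80
k: (-34)·10 - 33·(-44) = -340 - (-1452) = 1112
DE × DF = (740, -80, 1112)
|DE × DF| = √1790544 ≈ 1338.1121
area = ½ · 1338.1121 ≈ 669.056

669.056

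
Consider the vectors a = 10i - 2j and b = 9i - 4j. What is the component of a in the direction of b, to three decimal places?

9.950

a · b = 10·9 + (-2)·(-4) = 90 + 8 = 98
|b| = √(81 + 16) = √97 ≈ 9.8489
comp_b a = 98 / √97 ≈ 9.950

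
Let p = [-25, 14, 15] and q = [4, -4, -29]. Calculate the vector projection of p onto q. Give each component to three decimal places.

p · q = (-25)·4 + 14·(-4) + 15·(-29) = -100 - 56 - 435 = -591
|q|² = 16 + 16 + 841 = 873
proj_q p = (-591/873) · (4, -4, -29) ≈ (-2.708, 2.708, 19.632)

(-2.708, 2.708, 19.632)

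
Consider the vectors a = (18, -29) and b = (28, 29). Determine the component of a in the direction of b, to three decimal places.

-8.360

a · b = 18·28 + (-29)·29 = 504 - 841 = -337
|b| = √(784 + 841) = √1625 ≈ 40.3113
comp_b a = -337 / √1625 ≈ -8.360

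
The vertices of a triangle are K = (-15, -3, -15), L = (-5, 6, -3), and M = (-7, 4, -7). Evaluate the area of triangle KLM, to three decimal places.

10.050

KL = (10, 9, 12),  KM = (8, 7, 8)
i: 9·8 - 12·7 = 72 - 84 = -12
j: 12·8 - 10·8 = 96 - 80 = 16
k: 10·7 - 9·8 = 70 - 72 = -2
KL × KM = (-12, 16, -2)
|KL × KM| = √404 ≈ 20.0998
area = ½ · 20.0998 ≈ 10.050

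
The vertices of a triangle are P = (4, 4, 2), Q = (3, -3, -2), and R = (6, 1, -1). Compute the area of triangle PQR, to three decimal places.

11.079

PQ = (-1, -7, -4),  PR = (2, -3, -3)
i: (-7)·(-3) - (-4)·(-3) = 21 - 12 = 9
j: (-4)·2 - (-1)·(-3) = -8 - 3 = -11
k: (-1)·(-3) - (-7)·2 = 3 - (-14) = 17
PQ × PR = (9, -11, 17)
|PQ × PR| = √491 ≈ 22.1585
area = ½ · 22.1585 ≈ 11.079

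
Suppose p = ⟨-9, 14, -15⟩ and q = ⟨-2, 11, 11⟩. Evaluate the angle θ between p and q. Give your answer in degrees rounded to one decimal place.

p · q = (-9)·(-2) + 14·11 + (-15)·11 = 18 + 154 - 165 = 7
|p|² = 81 + 196 + 225 = 502,  |p| = √502 ≈ 22.405357
|q|² = 4 + 121 + 121 = 246,  |q| = √246 ≈ 15.684387
cos θ = 7 / (22.405357 · 15.684387) ≈ 0.01992
θ = arccos(0.01992) ≈ 88.9°

88.9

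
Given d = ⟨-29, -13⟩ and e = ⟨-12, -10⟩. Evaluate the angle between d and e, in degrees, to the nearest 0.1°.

15.7

d · e = (-29)·(-12) + (-13)·(-10) = 348 + 130 = 478
|d|² = 841 + 169 = 1010,  |d| = √1010 ≈ 31.780497
|e|² = 144 + 100 = 244,  |e| = √244 ≈ 15.620499
cos θ = 478 / (31.780497 · 15.620499) ≈ 0.96288
θ = arccos(0.96288) ≈ 15.7°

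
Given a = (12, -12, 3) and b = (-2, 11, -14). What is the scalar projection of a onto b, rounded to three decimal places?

-11.051

a · b = 12·(-2) + (-12)·11 + 3·(-14) = -24 - 132 - 42 = -198
|b| = √(4 + 121 + 196) = √321 ≈ 17.9165
comp_b a = -198 / √321 ≈ -11.051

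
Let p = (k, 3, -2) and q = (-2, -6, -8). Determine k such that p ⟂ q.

-1

p · q = k·(-2) + 3·(-6) + (-2)·(-8) = -2 - 2k
Set equal to 0: -2k = 2, so k = -1.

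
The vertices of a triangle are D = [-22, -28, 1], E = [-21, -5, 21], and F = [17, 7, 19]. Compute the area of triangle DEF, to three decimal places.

DE = (1, 23, 20),  DF = (39, 35, 18)
i: 23·18 - 20·35 = 414 - 700 = -286
j: 20·39 - 1·18 = 780 - 18 = 762
k: 1·35 - 23·39 = 35 - 897 = -862
DE × DF = (-286, 762, -862)
|DE × DF| = √1405484 ≈ 1185.5311
area = ½ · 1185.5311 ≈ 592.766

592.766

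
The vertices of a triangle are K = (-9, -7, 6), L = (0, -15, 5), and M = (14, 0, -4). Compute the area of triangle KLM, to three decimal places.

135.155

KL = (9, -8, -1),  KM = (23, 7, -10)
i: (-8)·(-10) - (-1)·7 = 80 - (-7) = 87
j: (-1)·23 - 9·(-10) = -23 - (-90) = 67
k: 9·7 - (-8)·23 = 63 - (-184) = 247
KL × KM = (87, 67, 247)
|KL × KM| = √73067 ≈ 270.3091
area = ½ · 270.3091 ≈ 135.155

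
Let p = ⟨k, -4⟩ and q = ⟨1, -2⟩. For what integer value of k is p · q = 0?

p · q = k·1 + (-4)·(-2) = 8 + 1k
Set equal to 0: 1k = -8, so k = -8.

-8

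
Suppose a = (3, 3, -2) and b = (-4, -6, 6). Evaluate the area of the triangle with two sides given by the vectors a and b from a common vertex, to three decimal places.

6.557

i: 3·6 - (-2)·(-6) = 18 - 12 = 6
j: (-2)·(-4) - 3·6 = 8 - 18 = -10
k: 3·(-6) - 3·(-4) = -18 - (-12) = -6
a × b = (6, -10, -6)
|a × b| = √(6² + (-10)² + (-6)²) = √172 ≈ 13.1149
area = ½ · 13.1149 ≈ 6.557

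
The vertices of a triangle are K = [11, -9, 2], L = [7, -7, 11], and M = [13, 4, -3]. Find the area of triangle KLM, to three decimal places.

KL = (-4, 2, 9),  KM = (2, 13, -5)
i: 2·(-5) - 9·13 = -10 - 117 = -127
j: 9·2 - (-4)·(-5) = 18 - 20 = -2
k: (-4)·13 - 2·2 = -52 - 4 = -56
KL × KM = (-127, -2, -56)
|KL × KM| = √19269 ≈ 138.8128
area = ½ · 138.8128 ≈ 69.406

69.406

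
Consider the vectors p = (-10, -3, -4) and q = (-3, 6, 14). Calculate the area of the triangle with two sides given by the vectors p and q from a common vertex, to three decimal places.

83.948

i: (-3)·14 - (-4)·6 = -42 - (-24) = -18
j: (-4)·(-3) - (-10)·14 = 12 - (-140) = 152
k: (-10)·6 - (-3)·(-3) = -60 - 9 = -69
p × q = (-18, 152, -69)
|p × q| = √((-18)² + 152² + (-69)²) = √28189 ≈ 167.8958
area = ½ · 167.8958 ≈ 83.948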